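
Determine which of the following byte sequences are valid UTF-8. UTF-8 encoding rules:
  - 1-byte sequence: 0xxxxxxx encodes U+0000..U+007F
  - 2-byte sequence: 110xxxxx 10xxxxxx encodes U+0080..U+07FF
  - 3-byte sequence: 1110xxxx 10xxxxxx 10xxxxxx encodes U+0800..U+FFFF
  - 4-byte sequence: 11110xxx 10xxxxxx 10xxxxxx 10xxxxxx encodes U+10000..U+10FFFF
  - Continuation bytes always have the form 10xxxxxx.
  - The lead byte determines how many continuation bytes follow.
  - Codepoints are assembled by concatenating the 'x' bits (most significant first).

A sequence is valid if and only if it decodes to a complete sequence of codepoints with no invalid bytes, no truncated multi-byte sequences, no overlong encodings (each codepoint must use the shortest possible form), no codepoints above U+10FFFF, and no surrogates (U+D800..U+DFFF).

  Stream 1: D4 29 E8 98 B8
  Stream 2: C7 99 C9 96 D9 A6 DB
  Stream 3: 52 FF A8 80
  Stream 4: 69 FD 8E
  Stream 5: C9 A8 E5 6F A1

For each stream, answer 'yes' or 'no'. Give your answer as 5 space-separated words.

Answer: no no no no no

Derivation:
Stream 1: error at byte offset 1. INVALID
Stream 2: error at byte offset 7. INVALID
Stream 3: error at byte offset 1. INVALID
Stream 4: error at byte offset 1. INVALID
Stream 5: error at byte offset 3. INVALID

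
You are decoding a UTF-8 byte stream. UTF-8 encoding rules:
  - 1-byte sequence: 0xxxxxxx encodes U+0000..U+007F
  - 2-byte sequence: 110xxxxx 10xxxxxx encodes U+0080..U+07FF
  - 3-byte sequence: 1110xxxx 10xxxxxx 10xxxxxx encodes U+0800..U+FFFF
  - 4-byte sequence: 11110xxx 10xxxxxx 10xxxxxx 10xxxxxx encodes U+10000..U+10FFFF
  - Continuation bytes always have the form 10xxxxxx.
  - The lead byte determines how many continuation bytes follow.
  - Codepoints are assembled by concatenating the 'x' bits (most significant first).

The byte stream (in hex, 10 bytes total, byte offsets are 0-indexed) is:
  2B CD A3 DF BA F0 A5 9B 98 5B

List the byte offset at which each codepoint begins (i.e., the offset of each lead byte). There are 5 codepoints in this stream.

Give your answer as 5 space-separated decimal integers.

Answer: 0 1 3 5 9

Derivation:
Byte[0]=2B: 1-byte ASCII. cp=U+002B
Byte[1]=CD: 2-byte lead, need 1 cont bytes. acc=0xD
Byte[2]=A3: continuation. acc=(acc<<6)|0x23=0x363
Completed: cp=U+0363 (starts at byte 1)
Byte[3]=DF: 2-byte lead, need 1 cont bytes. acc=0x1F
Byte[4]=BA: continuation. acc=(acc<<6)|0x3A=0x7FA
Completed: cp=U+07FA (starts at byte 3)
Byte[5]=F0: 4-byte lead, need 3 cont bytes. acc=0x0
Byte[6]=A5: continuation. acc=(acc<<6)|0x25=0x25
Byte[7]=9B: continuation. acc=(acc<<6)|0x1B=0x95B
Byte[8]=98: continuation. acc=(acc<<6)|0x18=0x256D8
Completed: cp=U+256D8 (starts at byte 5)
Byte[9]=5B: 1-byte ASCII. cp=U+005B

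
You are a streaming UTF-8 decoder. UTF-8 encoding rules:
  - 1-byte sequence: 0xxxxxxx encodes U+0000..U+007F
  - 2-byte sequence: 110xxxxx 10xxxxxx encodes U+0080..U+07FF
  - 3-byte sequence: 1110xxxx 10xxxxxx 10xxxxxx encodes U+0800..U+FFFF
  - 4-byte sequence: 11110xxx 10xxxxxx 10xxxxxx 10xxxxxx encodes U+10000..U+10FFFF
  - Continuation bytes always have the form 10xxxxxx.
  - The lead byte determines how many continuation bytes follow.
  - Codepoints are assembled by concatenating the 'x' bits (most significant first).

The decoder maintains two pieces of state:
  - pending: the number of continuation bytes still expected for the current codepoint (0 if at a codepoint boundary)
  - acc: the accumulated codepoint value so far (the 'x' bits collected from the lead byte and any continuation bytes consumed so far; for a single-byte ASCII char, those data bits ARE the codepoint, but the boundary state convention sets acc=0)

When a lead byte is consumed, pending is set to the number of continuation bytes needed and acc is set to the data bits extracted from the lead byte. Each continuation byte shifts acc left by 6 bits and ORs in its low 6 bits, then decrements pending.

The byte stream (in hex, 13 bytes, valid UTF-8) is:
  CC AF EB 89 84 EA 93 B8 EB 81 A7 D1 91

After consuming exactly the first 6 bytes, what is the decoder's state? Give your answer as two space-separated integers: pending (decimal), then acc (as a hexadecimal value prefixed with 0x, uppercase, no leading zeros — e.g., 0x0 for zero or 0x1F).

Byte[0]=CC: 2-byte lead. pending=1, acc=0xC
Byte[1]=AF: continuation. acc=(acc<<6)|0x2F=0x32F, pending=0
Byte[2]=EB: 3-byte lead. pending=2, acc=0xB
Byte[3]=89: continuation. acc=(acc<<6)|0x09=0x2C9, pending=1
Byte[4]=84: continuation. acc=(acc<<6)|0x04=0xB244, pending=0
Byte[5]=EA: 3-byte lead. pending=2, acc=0xA

Answer: 2 0xA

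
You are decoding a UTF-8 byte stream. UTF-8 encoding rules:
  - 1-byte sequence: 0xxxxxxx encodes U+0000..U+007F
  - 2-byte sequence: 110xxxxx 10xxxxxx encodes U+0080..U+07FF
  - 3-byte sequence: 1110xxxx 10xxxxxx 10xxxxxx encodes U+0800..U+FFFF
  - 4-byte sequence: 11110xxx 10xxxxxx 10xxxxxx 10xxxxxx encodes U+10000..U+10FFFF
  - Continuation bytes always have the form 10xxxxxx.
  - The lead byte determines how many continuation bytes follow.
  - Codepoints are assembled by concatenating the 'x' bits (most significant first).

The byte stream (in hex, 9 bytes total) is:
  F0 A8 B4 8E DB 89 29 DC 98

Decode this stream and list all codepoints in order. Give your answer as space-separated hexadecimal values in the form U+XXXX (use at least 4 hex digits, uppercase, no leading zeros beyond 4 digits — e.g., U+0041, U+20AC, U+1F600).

Answer: U+28D0E U+06C9 U+0029 U+0718

Derivation:
Byte[0]=F0: 4-byte lead, need 3 cont bytes. acc=0x0
Byte[1]=A8: continuation. acc=(acc<<6)|0x28=0x28
Byte[2]=B4: continuation. acc=(acc<<6)|0x34=0xA34
Byte[3]=8E: continuation. acc=(acc<<6)|0x0E=0x28D0E
Completed: cp=U+28D0E (starts at byte 0)
Byte[4]=DB: 2-byte lead, need 1 cont bytes. acc=0x1B
Byte[5]=89: continuation. acc=(acc<<6)|0x09=0x6C9
Completed: cp=U+06C9 (starts at byte 4)
Byte[6]=29: 1-byte ASCII. cp=U+0029
Byte[7]=DC: 2-byte lead, need 1 cont bytes. acc=0x1C
Byte[8]=98: continuation. acc=(acc<<6)|0x18=0x718
Completed: cp=U+0718 (starts at byte 7)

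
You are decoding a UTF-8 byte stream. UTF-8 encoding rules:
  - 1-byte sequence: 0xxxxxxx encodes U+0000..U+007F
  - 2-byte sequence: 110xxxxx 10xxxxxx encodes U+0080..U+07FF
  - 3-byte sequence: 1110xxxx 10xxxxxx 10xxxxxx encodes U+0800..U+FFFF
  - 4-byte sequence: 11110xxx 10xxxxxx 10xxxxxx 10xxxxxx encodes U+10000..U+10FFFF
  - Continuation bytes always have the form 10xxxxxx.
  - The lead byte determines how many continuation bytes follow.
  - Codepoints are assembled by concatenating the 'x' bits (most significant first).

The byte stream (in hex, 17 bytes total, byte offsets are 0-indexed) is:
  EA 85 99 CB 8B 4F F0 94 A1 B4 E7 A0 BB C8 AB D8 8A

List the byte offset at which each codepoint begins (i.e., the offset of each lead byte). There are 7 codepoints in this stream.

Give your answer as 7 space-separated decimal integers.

Byte[0]=EA: 3-byte lead, need 2 cont bytes. acc=0xA
Byte[1]=85: continuation. acc=(acc<<6)|0x05=0x285
Byte[2]=99: continuation. acc=(acc<<6)|0x19=0xA159
Completed: cp=U+A159 (starts at byte 0)
Byte[3]=CB: 2-byte lead, need 1 cont bytes. acc=0xB
Byte[4]=8B: continuation. acc=(acc<<6)|0x0B=0x2CB
Completed: cp=U+02CB (starts at byte 3)
Byte[5]=4F: 1-byte ASCII. cp=U+004F
Byte[6]=F0: 4-byte lead, need 3 cont bytes. acc=0x0
Byte[7]=94: continuation. acc=(acc<<6)|0x14=0x14
Byte[8]=A1: continuation. acc=(acc<<6)|0x21=0x521
Byte[9]=B4: continuation. acc=(acc<<6)|0x34=0x14874
Completed: cp=U+14874 (starts at byte 6)
Byte[10]=E7: 3-byte lead, need 2 cont bytes. acc=0x7
Byte[11]=A0: continuation. acc=(acc<<6)|0x20=0x1E0
Byte[12]=BB: continuation. acc=(acc<<6)|0x3B=0x783B
Completed: cp=U+783B (starts at byte 10)
Byte[13]=C8: 2-byte lead, need 1 cont bytes. acc=0x8
Byte[14]=AB: continuation. acc=(acc<<6)|0x2B=0x22B
Completed: cp=U+022B (starts at byte 13)
Byte[15]=D8: 2-byte lead, need 1 cont bytes. acc=0x18
Byte[16]=8A: continuation. acc=(acc<<6)|0x0A=0x60A
Completed: cp=U+060A (starts at byte 15)

Answer: 0 3 5 6 10 13 15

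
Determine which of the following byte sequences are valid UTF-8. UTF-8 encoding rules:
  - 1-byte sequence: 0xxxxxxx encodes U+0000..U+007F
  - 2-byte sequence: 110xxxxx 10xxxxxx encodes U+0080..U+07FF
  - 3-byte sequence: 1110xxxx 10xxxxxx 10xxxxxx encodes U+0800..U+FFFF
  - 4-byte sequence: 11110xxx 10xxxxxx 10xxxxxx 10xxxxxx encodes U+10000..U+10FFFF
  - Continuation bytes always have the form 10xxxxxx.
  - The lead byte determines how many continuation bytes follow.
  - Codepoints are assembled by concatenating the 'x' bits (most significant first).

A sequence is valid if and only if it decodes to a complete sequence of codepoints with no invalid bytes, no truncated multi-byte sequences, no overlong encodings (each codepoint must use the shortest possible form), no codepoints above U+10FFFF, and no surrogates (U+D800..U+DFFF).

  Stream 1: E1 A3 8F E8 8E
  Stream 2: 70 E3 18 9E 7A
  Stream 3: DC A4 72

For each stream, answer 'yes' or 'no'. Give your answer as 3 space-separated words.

Answer: no no yes

Derivation:
Stream 1: error at byte offset 5. INVALID
Stream 2: error at byte offset 2. INVALID
Stream 3: decodes cleanly. VALID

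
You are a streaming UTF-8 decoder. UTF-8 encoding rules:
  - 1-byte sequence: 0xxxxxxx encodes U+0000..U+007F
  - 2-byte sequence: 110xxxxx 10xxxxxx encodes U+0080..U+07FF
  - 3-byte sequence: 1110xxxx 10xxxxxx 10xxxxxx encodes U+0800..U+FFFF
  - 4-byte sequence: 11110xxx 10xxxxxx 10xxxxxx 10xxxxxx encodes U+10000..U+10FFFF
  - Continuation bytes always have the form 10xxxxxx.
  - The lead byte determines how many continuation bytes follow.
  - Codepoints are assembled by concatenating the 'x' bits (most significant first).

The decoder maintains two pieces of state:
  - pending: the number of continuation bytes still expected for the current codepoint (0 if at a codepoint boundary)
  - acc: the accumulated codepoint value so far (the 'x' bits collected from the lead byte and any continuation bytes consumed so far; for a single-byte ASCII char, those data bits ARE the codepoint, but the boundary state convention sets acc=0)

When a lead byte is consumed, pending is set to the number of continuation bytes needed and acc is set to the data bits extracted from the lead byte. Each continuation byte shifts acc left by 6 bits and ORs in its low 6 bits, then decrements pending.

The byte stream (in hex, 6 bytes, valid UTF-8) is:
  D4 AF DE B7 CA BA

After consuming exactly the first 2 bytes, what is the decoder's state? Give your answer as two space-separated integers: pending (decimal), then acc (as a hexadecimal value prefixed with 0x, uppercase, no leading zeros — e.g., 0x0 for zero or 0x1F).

Byte[0]=D4: 2-byte lead. pending=1, acc=0x14
Byte[1]=AF: continuation. acc=(acc<<6)|0x2F=0x52F, pending=0

Answer: 0 0x52F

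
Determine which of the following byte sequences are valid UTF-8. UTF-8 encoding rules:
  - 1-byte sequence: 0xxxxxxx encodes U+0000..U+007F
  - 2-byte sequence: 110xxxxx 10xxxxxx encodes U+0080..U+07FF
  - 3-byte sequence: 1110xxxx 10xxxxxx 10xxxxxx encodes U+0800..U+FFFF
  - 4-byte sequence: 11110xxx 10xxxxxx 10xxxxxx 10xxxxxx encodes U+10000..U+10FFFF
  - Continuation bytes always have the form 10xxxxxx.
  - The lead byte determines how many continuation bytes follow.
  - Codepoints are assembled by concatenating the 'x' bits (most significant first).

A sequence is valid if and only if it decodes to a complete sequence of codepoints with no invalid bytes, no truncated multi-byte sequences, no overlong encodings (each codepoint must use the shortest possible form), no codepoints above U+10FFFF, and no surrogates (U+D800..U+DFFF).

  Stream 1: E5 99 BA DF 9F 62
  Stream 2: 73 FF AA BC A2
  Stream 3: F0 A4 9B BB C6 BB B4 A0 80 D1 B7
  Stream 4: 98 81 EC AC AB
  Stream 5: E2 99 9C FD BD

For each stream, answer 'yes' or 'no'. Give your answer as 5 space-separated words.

Stream 1: decodes cleanly. VALID
Stream 2: error at byte offset 1. INVALID
Stream 3: error at byte offset 6. INVALID
Stream 4: error at byte offset 0. INVALID
Stream 5: error at byte offset 3. INVALID

Answer: yes no no no no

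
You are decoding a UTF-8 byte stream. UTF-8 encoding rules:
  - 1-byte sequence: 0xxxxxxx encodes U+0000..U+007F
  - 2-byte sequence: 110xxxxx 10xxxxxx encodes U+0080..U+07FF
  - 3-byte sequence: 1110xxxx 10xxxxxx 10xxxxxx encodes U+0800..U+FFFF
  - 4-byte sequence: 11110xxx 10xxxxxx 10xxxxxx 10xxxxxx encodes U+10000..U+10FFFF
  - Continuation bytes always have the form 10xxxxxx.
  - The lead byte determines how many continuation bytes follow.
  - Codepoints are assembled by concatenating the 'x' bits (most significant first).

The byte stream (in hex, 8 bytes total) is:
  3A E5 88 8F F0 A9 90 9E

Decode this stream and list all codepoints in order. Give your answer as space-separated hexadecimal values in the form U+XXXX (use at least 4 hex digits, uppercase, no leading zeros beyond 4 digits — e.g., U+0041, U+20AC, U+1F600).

Answer: U+003A U+520F U+2941E

Derivation:
Byte[0]=3A: 1-byte ASCII. cp=U+003A
Byte[1]=E5: 3-byte lead, need 2 cont bytes. acc=0x5
Byte[2]=88: continuation. acc=(acc<<6)|0x08=0x148
Byte[3]=8F: continuation. acc=(acc<<6)|0x0F=0x520F
Completed: cp=U+520F (starts at byte 1)
Byte[4]=F0: 4-byte lead, need 3 cont bytes. acc=0x0
Byte[5]=A9: continuation. acc=(acc<<6)|0x29=0x29
Byte[6]=90: continuation. acc=(acc<<6)|0x10=0xA50
Byte[7]=9E: continuation. acc=(acc<<6)|0x1E=0x2941E
Completed: cp=U+2941E (starts at byte 4)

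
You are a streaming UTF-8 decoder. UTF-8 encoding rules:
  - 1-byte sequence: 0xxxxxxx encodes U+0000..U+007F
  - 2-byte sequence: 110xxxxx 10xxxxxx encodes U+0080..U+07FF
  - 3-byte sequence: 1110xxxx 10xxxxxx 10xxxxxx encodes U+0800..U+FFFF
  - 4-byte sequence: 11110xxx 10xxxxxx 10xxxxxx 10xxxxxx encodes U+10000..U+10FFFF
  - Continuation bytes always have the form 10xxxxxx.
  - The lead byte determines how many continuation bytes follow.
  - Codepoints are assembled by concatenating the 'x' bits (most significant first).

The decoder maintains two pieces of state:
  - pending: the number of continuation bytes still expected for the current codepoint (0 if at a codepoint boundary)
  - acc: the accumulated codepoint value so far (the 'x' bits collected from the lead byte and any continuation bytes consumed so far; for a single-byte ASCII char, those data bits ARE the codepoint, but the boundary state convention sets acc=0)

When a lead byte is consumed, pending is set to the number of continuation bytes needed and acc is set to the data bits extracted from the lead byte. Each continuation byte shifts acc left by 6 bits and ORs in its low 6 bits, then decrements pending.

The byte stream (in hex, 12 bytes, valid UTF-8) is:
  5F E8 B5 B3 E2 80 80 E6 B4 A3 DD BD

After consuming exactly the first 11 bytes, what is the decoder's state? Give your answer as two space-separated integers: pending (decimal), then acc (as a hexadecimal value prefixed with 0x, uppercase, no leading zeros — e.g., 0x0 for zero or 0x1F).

Answer: 1 0x1D

Derivation:
Byte[0]=5F: 1-byte. pending=0, acc=0x0
Byte[1]=E8: 3-byte lead. pending=2, acc=0x8
Byte[2]=B5: continuation. acc=(acc<<6)|0x35=0x235, pending=1
Byte[3]=B3: continuation. acc=(acc<<6)|0x33=0x8D73, pending=0
Byte[4]=E2: 3-byte lead. pending=2, acc=0x2
Byte[5]=80: continuation. acc=(acc<<6)|0x00=0x80, pending=1
Byte[6]=80: continuation. acc=(acc<<6)|0x00=0x2000, pending=0
Byte[7]=E6: 3-byte lead. pending=2, acc=0x6
Byte[8]=B4: continuation. acc=(acc<<6)|0x34=0x1B4, pending=1
Byte[9]=A3: continuation. acc=(acc<<6)|0x23=0x6D23, pending=0
Byte[10]=DD: 2-byte lead. pending=1, acc=0x1D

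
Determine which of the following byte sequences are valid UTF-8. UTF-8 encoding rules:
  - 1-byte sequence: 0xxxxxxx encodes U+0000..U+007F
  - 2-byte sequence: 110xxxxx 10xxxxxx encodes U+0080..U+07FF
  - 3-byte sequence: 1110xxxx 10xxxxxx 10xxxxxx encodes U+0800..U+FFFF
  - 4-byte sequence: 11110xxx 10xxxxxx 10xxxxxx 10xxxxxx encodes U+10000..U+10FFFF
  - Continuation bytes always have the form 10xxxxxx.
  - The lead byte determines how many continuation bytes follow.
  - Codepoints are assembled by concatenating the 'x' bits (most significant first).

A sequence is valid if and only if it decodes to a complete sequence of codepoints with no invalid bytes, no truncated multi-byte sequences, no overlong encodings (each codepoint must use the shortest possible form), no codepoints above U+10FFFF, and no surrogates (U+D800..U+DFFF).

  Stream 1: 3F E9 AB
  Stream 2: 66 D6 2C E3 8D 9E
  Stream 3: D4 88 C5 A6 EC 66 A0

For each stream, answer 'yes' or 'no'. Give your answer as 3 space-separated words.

Answer: no no no

Derivation:
Stream 1: error at byte offset 3. INVALID
Stream 2: error at byte offset 2. INVALID
Stream 3: error at byte offset 5. INVALID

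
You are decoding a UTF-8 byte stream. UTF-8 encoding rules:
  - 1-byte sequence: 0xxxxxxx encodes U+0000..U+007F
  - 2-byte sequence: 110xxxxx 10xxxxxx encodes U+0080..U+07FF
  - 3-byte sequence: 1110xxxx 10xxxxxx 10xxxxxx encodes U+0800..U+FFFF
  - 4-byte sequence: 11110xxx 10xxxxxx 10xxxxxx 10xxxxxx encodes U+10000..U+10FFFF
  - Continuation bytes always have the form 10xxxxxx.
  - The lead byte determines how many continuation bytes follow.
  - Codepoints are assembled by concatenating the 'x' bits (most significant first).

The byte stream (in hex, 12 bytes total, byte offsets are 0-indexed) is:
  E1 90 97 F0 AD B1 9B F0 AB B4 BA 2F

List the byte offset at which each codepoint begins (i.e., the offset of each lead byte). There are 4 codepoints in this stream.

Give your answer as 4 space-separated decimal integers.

Answer: 0 3 7 11

Derivation:
Byte[0]=E1: 3-byte lead, need 2 cont bytes. acc=0x1
Byte[1]=90: continuation. acc=(acc<<6)|0x10=0x50
Byte[2]=97: continuation. acc=(acc<<6)|0x17=0x1417
Completed: cp=U+1417 (starts at byte 0)
Byte[3]=F0: 4-byte lead, need 3 cont bytes. acc=0x0
Byte[4]=AD: continuation. acc=(acc<<6)|0x2D=0x2D
Byte[5]=B1: continuation. acc=(acc<<6)|0x31=0xB71
Byte[6]=9B: continuation. acc=(acc<<6)|0x1B=0x2DC5B
Completed: cp=U+2DC5B (starts at byte 3)
Byte[7]=F0: 4-byte lead, need 3 cont bytes. acc=0x0
Byte[8]=AB: continuation. acc=(acc<<6)|0x2B=0x2B
Byte[9]=B4: continuation. acc=(acc<<6)|0x34=0xAF4
Byte[10]=BA: continuation. acc=(acc<<6)|0x3A=0x2BD3A
Completed: cp=U+2BD3A (starts at byte 7)
Byte[11]=2F: 1-byte ASCII. cp=U+002F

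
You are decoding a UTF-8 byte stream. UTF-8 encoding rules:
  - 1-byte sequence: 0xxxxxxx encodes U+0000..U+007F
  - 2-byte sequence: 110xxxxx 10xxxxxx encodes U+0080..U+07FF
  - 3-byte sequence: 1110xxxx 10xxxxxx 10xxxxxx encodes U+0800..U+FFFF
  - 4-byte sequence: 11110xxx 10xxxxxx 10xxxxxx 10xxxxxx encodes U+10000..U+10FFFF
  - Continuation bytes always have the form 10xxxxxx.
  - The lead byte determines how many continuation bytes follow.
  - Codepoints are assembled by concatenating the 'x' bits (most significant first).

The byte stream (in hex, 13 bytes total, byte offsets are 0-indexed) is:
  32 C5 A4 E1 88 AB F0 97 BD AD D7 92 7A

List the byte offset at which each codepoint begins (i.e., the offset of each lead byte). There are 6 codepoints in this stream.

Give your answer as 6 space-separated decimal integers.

Byte[0]=32: 1-byte ASCII. cp=U+0032
Byte[1]=C5: 2-byte lead, need 1 cont bytes. acc=0x5
Byte[2]=A4: continuation. acc=(acc<<6)|0x24=0x164
Completed: cp=U+0164 (starts at byte 1)
Byte[3]=E1: 3-byte lead, need 2 cont bytes. acc=0x1
Byte[4]=88: continuation. acc=(acc<<6)|0x08=0x48
Byte[5]=AB: continuation. acc=(acc<<6)|0x2B=0x122B
Completed: cp=U+122B (starts at byte 3)
Byte[6]=F0: 4-byte lead, need 3 cont bytes. acc=0x0
Byte[7]=97: continuation. acc=(acc<<6)|0x17=0x17
Byte[8]=BD: continuation. acc=(acc<<6)|0x3D=0x5FD
Byte[9]=AD: continuation. acc=(acc<<6)|0x2D=0x17F6D
Completed: cp=U+17F6D (starts at byte 6)
Byte[10]=D7: 2-byte lead, need 1 cont bytes. acc=0x17
Byte[11]=92: continuation. acc=(acc<<6)|0x12=0x5D2
Completed: cp=U+05D2 (starts at byte 10)
Byte[12]=7A: 1-byte ASCII. cp=U+007A

Answer: 0 1 3 6 10 12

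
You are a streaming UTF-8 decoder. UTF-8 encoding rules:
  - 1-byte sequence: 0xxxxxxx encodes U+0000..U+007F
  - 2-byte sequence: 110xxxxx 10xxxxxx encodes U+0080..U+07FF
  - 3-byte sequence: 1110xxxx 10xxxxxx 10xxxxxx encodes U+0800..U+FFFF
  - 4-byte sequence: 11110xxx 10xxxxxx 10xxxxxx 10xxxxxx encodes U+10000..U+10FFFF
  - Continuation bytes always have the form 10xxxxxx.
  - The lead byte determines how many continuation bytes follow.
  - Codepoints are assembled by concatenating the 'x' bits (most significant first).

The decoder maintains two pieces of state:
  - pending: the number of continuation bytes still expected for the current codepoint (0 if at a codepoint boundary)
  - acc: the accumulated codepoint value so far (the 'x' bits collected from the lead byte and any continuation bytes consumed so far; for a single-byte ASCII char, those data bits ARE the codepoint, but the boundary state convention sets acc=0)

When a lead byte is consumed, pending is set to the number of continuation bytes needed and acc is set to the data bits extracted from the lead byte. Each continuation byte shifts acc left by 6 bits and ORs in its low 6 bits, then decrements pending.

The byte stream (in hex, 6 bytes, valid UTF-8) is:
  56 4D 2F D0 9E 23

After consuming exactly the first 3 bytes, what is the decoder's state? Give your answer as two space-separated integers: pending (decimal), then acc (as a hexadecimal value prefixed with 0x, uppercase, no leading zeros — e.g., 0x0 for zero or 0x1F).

Byte[0]=56: 1-byte. pending=0, acc=0x0
Byte[1]=4D: 1-byte. pending=0, acc=0x0
Byte[2]=2F: 1-byte. pending=0, acc=0x0

Answer: 0 0x0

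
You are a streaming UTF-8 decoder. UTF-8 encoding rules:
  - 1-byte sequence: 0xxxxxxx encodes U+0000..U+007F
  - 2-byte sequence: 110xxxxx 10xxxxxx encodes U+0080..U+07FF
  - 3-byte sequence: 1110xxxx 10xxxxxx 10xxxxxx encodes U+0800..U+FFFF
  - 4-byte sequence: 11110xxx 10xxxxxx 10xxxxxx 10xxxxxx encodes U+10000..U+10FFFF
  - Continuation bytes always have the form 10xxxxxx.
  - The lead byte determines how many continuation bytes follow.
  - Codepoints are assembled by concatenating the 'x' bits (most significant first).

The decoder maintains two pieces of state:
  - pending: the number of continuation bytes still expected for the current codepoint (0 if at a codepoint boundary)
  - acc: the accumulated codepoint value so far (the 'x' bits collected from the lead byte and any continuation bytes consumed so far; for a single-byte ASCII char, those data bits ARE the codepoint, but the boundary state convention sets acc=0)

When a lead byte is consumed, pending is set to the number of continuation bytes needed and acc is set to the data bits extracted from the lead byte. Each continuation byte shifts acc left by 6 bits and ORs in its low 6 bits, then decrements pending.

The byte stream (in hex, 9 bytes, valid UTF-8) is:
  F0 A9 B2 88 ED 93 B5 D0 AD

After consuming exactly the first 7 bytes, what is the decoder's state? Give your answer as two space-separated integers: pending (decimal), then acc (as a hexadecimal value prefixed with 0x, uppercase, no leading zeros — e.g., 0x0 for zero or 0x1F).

Answer: 0 0xD4F5

Derivation:
Byte[0]=F0: 4-byte lead. pending=3, acc=0x0
Byte[1]=A9: continuation. acc=(acc<<6)|0x29=0x29, pending=2
Byte[2]=B2: continuation. acc=(acc<<6)|0x32=0xA72, pending=1
Byte[3]=88: continuation. acc=(acc<<6)|0x08=0x29C88, pending=0
Byte[4]=ED: 3-byte lead. pending=2, acc=0xD
Byte[5]=93: continuation. acc=(acc<<6)|0x13=0x353, pending=1
Byte[6]=B5: continuation. acc=(acc<<6)|0x35=0xD4F5, pending=0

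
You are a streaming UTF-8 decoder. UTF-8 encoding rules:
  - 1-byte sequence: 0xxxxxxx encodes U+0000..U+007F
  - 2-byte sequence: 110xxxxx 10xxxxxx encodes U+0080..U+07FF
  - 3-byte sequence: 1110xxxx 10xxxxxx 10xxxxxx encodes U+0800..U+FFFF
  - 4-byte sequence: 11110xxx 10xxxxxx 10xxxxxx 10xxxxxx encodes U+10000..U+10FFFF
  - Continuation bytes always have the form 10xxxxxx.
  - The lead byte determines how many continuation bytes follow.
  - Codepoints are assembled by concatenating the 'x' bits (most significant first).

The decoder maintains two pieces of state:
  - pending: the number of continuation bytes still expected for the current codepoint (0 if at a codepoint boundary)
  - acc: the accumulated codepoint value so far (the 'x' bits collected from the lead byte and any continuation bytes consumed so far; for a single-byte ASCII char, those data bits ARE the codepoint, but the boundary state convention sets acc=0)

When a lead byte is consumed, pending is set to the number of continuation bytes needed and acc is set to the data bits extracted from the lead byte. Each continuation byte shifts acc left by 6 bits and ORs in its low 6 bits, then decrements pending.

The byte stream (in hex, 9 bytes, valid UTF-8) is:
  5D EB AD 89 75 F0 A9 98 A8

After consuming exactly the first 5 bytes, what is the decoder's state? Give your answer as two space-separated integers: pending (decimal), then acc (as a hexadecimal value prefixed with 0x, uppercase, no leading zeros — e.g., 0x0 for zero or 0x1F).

Byte[0]=5D: 1-byte. pending=0, acc=0x0
Byte[1]=EB: 3-byte lead. pending=2, acc=0xB
Byte[2]=AD: continuation. acc=(acc<<6)|0x2D=0x2ED, pending=1
Byte[3]=89: continuation. acc=(acc<<6)|0x09=0xBB49, pending=0
Byte[4]=75: 1-byte. pending=0, acc=0x0

Answer: 0 0x0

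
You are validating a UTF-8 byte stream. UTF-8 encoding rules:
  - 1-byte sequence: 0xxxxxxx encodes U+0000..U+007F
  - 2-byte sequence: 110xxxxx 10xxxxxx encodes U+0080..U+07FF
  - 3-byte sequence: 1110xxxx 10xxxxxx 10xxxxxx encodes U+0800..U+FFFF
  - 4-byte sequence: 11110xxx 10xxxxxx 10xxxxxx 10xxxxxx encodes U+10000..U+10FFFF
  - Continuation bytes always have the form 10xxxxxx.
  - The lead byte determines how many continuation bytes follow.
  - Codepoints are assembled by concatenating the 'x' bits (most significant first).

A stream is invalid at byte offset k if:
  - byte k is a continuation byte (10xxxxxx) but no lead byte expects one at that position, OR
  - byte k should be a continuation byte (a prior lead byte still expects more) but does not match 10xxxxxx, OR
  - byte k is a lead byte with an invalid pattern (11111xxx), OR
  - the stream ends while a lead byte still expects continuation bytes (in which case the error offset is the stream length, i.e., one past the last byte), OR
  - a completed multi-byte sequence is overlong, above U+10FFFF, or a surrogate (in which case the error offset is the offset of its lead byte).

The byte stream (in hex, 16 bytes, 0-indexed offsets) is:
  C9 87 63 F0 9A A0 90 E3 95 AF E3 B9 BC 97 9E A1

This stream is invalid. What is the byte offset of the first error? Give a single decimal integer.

Byte[0]=C9: 2-byte lead, need 1 cont bytes. acc=0x9
Byte[1]=87: continuation. acc=(acc<<6)|0x07=0x247
Completed: cp=U+0247 (starts at byte 0)
Byte[2]=63: 1-byte ASCII. cp=U+0063
Byte[3]=F0: 4-byte lead, need 3 cont bytes. acc=0x0
Byte[4]=9A: continuation. acc=(acc<<6)|0x1A=0x1A
Byte[5]=A0: continuation. acc=(acc<<6)|0x20=0x6A0
Byte[6]=90: continuation. acc=(acc<<6)|0x10=0x1A810
Completed: cp=U+1A810 (starts at byte 3)
Byte[7]=E3: 3-byte lead, need 2 cont bytes. acc=0x3
Byte[8]=95: continuation. acc=(acc<<6)|0x15=0xD5
Byte[9]=AF: continuation. acc=(acc<<6)|0x2F=0x356F
Completed: cp=U+356F (starts at byte 7)
Byte[10]=E3: 3-byte lead, need 2 cont bytes. acc=0x3
Byte[11]=B9: continuation. acc=(acc<<6)|0x39=0xF9
Byte[12]=BC: continuation. acc=(acc<<6)|0x3C=0x3E7C
Completed: cp=U+3E7C (starts at byte 10)
Byte[13]=97: INVALID lead byte (not 0xxx/110x/1110/11110)

Answer: 13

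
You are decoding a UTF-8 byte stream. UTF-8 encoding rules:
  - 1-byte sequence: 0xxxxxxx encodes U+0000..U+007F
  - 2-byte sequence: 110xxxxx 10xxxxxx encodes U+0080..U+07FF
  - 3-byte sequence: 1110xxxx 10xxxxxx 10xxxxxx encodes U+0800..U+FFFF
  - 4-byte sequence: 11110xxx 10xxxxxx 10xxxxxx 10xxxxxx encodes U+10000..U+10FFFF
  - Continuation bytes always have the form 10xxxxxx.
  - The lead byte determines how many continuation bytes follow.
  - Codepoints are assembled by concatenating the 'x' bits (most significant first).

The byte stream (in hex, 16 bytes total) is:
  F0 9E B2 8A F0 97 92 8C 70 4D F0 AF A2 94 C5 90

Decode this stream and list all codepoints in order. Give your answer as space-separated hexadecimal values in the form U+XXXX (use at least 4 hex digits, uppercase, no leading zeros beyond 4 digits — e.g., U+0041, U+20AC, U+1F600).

Byte[0]=F0: 4-byte lead, need 3 cont bytes. acc=0x0
Byte[1]=9E: continuation. acc=(acc<<6)|0x1E=0x1E
Byte[2]=B2: continuation. acc=(acc<<6)|0x32=0x7B2
Byte[3]=8A: continuation. acc=(acc<<6)|0x0A=0x1EC8A
Completed: cp=U+1EC8A (starts at byte 0)
Byte[4]=F0: 4-byte lead, need 3 cont bytes. acc=0x0
Byte[5]=97: continuation. acc=(acc<<6)|0x17=0x17
Byte[6]=92: continuation. acc=(acc<<6)|0x12=0x5D2
Byte[7]=8C: continuation. acc=(acc<<6)|0x0C=0x1748C
Completed: cp=U+1748C (starts at byte 4)
Byte[8]=70: 1-byte ASCII. cp=U+0070
Byte[9]=4D: 1-byte ASCII. cp=U+004D
Byte[10]=F0: 4-byte lead, need 3 cont bytes. acc=0x0
Byte[11]=AF: continuation. acc=(acc<<6)|0x2F=0x2F
Byte[12]=A2: continuation. acc=(acc<<6)|0x22=0xBE2
Byte[13]=94: continuation. acc=(acc<<6)|0x14=0x2F894
Completed: cp=U+2F894 (starts at byte 10)
Byte[14]=C5: 2-byte lead, need 1 cont bytes. acc=0x5
Byte[15]=90: continuation. acc=(acc<<6)|0x10=0x150
Completed: cp=U+0150 (starts at byte 14)

Answer: U+1EC8A U+1748C U+0070 U+004D U+2F894 U+0150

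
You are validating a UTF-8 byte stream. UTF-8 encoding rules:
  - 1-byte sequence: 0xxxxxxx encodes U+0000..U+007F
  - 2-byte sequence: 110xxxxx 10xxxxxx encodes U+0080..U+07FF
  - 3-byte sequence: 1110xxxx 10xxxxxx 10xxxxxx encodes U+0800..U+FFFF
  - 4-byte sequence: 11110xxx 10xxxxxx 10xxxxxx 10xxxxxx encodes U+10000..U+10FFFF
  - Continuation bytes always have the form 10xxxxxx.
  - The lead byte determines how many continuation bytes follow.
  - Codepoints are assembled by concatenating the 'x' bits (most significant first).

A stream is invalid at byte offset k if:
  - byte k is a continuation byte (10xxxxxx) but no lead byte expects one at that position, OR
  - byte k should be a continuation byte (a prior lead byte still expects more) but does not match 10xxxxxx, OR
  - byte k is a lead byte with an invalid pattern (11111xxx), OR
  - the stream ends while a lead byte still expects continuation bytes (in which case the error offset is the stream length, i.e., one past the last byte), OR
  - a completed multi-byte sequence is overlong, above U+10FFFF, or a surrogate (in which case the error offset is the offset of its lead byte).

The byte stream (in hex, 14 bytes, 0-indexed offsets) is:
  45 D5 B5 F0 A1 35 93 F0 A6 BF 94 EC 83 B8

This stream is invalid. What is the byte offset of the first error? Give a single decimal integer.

Byte[0]=45: 1-byte ASCII. cp=U+0045
Byte[1]=D5: 2-byte lead, need 1 cont bytes. acc=0x15
Byte[2]=B5: continuation. acc=(acc<<6)|0x35=0x575
Completed: cp=U+0575 (starts at byte 1)
Byte[3]=F0: 4-byte lead, need 3 cont bytes. acc=0x0
Byte[4]=A1: continuation. acc=(acc<<6)|0x21=0x21
Byte[5]=35: expected 10xxxxxx continuation. INVALID

Answer: 5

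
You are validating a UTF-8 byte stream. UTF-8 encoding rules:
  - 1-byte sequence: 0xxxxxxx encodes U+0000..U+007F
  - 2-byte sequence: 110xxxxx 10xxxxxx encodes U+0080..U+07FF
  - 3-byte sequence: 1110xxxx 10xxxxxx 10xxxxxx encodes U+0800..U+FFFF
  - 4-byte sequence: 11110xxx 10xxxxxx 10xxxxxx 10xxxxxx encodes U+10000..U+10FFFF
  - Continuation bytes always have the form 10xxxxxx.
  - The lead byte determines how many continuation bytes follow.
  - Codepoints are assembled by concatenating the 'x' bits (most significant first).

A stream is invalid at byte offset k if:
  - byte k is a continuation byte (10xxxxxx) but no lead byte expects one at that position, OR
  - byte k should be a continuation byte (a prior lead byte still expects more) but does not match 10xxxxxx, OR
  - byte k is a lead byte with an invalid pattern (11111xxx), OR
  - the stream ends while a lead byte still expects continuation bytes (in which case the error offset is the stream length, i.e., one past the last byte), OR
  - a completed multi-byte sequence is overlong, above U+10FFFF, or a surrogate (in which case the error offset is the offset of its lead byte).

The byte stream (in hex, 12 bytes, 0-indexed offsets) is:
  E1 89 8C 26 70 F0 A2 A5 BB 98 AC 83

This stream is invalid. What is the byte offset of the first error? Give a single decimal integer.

Byte[0]=E1: 3-byte lead, need 2 cont bytes. acc=0x1
Byte[1]=89: continuation. acc=(acc<<6)|0x09=0x49
Byte[2]=8C: continuation. acc=(acc<<6)|0x0C=0x124C
Completed: cp=U+124C (starts at byte 0)
Byte[3]=26: 1-byte ASCII. cp=U+0026
Byte[4]=70: 1-byte ASCII. cp=U+0070
Byte[5]=F0: 4-byte lead, need 3 cont bytes. acc=0x0
Byte[6]=A2: continuation. acc=(acc<<6)|0x22=0x22
Byte[7]=A5: continuation. acc=(acc<<6)|0x25=0x8A5
Byte[8]=BB: continuation. acc=(acc<<6)|0x3B=0x2297B
Completed: cp=U+2297B (starts at byte 5)
Byte[9]=98: INVALID lead byte (not 0xxx/110x/1110/11110)

Answer: 9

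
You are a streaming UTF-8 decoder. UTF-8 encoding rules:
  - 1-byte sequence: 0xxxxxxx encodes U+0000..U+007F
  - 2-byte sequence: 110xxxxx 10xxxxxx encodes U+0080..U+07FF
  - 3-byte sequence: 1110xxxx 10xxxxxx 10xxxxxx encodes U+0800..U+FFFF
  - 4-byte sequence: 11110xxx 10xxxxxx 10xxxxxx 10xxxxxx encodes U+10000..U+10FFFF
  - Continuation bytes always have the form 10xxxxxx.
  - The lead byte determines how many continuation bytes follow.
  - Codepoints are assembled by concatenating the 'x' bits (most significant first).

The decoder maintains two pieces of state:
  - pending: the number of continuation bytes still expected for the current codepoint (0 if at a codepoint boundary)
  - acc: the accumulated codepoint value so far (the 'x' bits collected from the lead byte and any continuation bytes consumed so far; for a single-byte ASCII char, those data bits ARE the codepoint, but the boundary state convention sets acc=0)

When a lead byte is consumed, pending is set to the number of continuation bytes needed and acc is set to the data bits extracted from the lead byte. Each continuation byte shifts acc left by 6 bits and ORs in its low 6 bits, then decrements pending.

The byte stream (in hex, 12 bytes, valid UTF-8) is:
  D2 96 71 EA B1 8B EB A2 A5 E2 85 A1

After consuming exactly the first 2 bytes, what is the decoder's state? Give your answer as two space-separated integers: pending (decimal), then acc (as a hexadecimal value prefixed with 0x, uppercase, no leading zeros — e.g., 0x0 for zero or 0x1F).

Answer: 0 0x496

Derivation:
Byte[0]=D2: 2-byte lead. pending=1, acc=0x12
Byte[1]=96: continuation. acc=(acc<<6)|0x16=0x496, pending=0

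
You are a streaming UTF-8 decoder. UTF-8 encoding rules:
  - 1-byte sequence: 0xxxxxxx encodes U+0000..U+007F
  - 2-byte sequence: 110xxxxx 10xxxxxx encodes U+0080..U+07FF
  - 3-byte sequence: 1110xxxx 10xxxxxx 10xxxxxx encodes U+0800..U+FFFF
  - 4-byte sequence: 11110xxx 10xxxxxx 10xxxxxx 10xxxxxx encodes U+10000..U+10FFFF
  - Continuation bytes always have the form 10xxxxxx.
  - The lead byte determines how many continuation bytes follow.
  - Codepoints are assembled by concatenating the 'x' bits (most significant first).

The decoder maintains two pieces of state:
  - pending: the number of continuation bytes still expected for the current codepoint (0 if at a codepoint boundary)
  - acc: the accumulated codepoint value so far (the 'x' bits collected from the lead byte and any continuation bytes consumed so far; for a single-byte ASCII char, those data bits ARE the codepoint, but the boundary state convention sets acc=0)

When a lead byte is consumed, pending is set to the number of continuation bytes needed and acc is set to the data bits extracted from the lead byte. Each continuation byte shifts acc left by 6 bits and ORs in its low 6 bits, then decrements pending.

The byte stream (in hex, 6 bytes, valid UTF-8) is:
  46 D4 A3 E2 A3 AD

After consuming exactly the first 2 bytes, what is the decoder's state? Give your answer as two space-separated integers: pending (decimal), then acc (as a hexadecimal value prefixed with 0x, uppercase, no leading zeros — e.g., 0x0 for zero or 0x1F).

Byte[0]=46: 1-byte. pending=0, acc=0x0
Byte[1]=D4: 2-byte lead. pending=1, acc=0x14

Answer: 1 0x14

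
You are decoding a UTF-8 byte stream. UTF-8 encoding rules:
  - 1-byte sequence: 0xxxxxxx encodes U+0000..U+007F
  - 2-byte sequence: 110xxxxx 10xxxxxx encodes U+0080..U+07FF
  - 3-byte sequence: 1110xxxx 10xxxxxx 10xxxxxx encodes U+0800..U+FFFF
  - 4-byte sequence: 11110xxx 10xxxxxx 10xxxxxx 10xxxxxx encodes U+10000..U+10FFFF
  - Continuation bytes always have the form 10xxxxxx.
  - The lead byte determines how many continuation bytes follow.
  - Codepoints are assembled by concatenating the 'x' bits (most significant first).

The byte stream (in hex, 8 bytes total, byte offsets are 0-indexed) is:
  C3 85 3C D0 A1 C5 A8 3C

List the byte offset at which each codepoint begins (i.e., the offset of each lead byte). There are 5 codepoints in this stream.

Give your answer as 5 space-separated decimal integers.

Byte[0]=C3: 2-byte lead, need 1 cont bytes. acc=0x3
Byte[1]=85: continuation. acc=(acc<<6)|0x05=0xC5
Completed: cp=U+00C5 (starts at byte 0)
Byte[2]=3C: 1-byte ASCII. cp=U+003C
Byte[3]=D0: 2-byte lead, need 1 cont bytes. acc=0x10
Byte[4]=A1: continuation. acc=(acc<<6)|0x21=0x421
Completed: cp=U+0421 (starts at byte 3)
Byte[5]=C5: 2-byte lead, need 1 cont bytes. acc=0x5
Byte[6]=A8: continuation. acc=(acc<<6)|0x28=0x168
Completed: cp=U+0168 (starts at byte 5)
Byte[7]=3C: 1-byte ASCII. cp=U+003C

Answer: 0 2 3 5 7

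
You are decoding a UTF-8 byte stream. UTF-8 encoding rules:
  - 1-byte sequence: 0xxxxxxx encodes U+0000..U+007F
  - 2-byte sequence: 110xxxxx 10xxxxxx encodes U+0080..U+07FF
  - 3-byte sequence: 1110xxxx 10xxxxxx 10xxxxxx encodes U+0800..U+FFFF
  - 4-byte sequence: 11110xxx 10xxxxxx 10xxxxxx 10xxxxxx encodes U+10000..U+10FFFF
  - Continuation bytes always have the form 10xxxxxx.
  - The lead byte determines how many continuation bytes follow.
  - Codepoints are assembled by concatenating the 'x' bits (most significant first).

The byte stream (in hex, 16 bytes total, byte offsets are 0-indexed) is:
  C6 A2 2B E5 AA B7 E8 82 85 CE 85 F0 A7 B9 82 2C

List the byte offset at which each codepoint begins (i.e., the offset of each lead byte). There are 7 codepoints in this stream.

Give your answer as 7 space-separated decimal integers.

Answer: 0 2 3 6 9 11 15

Derivation:
Byte[0]=C6: 2-byte lead, need 1 cont bytes. acc=0x6
Byte[1]=A2: continuation. acc=(acc<<6)|0x22=0x1A2
Completed: cp=U+01A2 (starts at byte 0)
Byte[2]=2B: 1-byte ASCII. cp=U+002B
Byte[3]=E5: 3-byte lead, need 2 cont bytes. acc=0x5
Byte[4]=AA: continuation. acc=(acc<<6)|0x2A=0x16A
Byte[5]=B7: continuation. acc=(acc<<6)|0x37=0x5AB7
Completed: cp=U+5AB7 (starts at byte 3)
Byte[6]=E8: 3-byte lead, need 2 cont bytes. acc=0x8
Byte[7]=82: continuation. acc=(acc<<6)|0x02=0x202
Byte[8]=85: continuation. acc=(acc<<6)|0x05=0x8085
Completed: cp=U+8085 (starts at byte 6)
Byte[9]=CE: 2-byte lead, need 1 cont bytes. acc=0xE
Byte[10]=85: continuation. acc=(acc<<6)|0x05=0x385
Completed: cp=U+0385 (starts at byte 9)
Byte[11]=F0: 4-byte lead, need 3 cont bytes. acc=0x0
Byte[12]=A7: continuation. acc=(acc<<6)|0x27=0x27
Byte[13]=B9: continuation. acc=(acc<<6)|0x39=0x9F9
Byte[14]=82: continuation. acc=(acc<<6)|0x02=0x27E42
Completed: cp=U+27E42 (starts at byte 11)
Byte[15]=2C: 1-byte ASCII. cp=U+002C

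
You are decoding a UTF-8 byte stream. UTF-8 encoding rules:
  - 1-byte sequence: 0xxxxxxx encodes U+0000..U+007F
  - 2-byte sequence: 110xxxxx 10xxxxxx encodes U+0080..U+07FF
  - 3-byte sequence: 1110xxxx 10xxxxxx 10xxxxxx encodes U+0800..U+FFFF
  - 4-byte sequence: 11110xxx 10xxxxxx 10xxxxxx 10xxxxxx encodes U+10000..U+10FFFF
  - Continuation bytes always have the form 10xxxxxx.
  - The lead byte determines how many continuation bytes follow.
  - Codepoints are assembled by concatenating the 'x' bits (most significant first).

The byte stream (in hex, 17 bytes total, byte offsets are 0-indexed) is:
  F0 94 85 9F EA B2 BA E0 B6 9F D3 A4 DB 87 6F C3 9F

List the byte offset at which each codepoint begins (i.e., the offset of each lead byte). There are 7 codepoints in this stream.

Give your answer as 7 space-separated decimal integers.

Answer: 0 4 7 10 12 14 15

Derivation:
Byte[0]=F0: 4-byte lead, need 3 cont bytes. acc=0x0
Byte[1]=94: continuation. acc=(acc<<6)|0x14=0x14
Byte[2]=85: continuation. acc=(acc<<6)|0x05=0x505
Byte[3]=9F: continuation. acc=(acc<<6)|0x1F=0x1415F
Completed: cp=U+1415F (starts at byte 0)
Byte[4]=EA: 3-byte lead, need 2 cont bytes. acc=0xA
Byte[5]=B2: continuation. acc=(acc<<6)|0x32=0x2B2
Byte[6]=BA: continuation. acc=(acc<<6)|0x3A=0xACBA
Completed: cp=U+ACBA (starts at byte 4)
Byte[7]=E0: 3-byte lead, need 2 cont bytes. acc=0x0
Byte[8]=B6: continuation. acc=(acc<<6)|0x36=0x36
Byte[9]=9F: continuation. acc=(acc<<6)|0x1F=0xD9F
Completed: cp=U+0D9F (starts at byte 7)
Byte[10]=D3: 2-byte lead, need 1 cont bytes. acc=0x13
Byte[11]=A4: continuation. acc=(acc<<6)|0x24=0x4E4
Completed: cp=U+04E4 (starts at byte 10)
Byte[12]=DB: 2-byte lead, need 1 cont bytes. acc=0x1B
Byte[13]=87: continuation. acc=(acc<<6)|0x07=0x6C7
Completed: cp=U+06C7 (starts at byte 12)
Byte[14]=6F: 1-byte ASCII. cp=U+006F
Byte[15]=C3: 2-byte lead, need 1 cont bytes. acc=0x3
Byte[16]=9F: continuation. acc=(acc<<6)|0x1F=0xDF
Completed: cp=U+00DF (starts at byte 15)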